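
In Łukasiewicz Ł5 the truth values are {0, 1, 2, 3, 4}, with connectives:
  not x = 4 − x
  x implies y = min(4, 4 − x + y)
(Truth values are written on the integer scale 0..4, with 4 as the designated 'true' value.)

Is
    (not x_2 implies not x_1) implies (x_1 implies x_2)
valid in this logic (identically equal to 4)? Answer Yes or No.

At x_1 = 4, x_2 = 3, for instance:
not x_2 = not 3 = 1
not x_1 = not 4 = 0
not x_2 implies not x_1 = 1 implies 0 = 3
x_1 implies x_2 = 4 implies 3 = 3
(not x_2 implies not x_1) implies (x_1 implies x_2) = 3 implies 3 = 4
and checking the remaining 24 assignments likewise gives ≥ 4 in every case.

Yes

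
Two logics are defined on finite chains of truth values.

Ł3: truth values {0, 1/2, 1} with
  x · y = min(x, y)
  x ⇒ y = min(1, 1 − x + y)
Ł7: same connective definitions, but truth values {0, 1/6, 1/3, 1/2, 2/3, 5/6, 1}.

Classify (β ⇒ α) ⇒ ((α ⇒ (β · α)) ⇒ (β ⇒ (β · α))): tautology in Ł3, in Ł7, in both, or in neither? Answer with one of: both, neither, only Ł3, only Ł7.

In Ł3: every assignment gives 1 — tautology.
In Ł7: every assignment gives 1 — tautology.

both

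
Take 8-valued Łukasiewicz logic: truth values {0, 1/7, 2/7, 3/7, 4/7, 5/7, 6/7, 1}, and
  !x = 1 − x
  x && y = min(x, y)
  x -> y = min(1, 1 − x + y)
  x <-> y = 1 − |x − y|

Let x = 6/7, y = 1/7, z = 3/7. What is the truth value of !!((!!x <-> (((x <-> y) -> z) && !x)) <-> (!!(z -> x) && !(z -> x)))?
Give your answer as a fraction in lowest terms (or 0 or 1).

5/7

!x = !6/7 = 1/7
!!x = !1/7 = 6/7
x <-> y = 6/7 <-> 1/7 = 2/7
(x <-> y) -> z = 2/7 -> 3/7 = 1
!x = !6/7 = 1/7
((x <-> y) -> z) && !x = 1 && 1/7 = 1/7
!!x <-> (((x <-> y) -> z) && !x) = 6/7 <-> 1/7 = 2/7
z -> x = 3/7 -> 6/7 = 1
!(z -> x) = !1 = 0
!!(z -> x) = !0 = 1
z -> x = 3/7 -> 6/7 = 1
!(z -> x) = !1 = 0
!!(z -> x) && !(z -> x) = 1 && 0 = 0
(!!x <-> (((x <-> y) -> z) && !x)) <-> (!!(z -> x) && !(z -> x)) = 2/7 <-> 0 = 5/7
!((!!x <-> (((x <-> y) -> z) && !x)) <-> (!!(z -> x) && !(z -> x))) = !5/7 = 2/7
!!((!!x <-> (((x <-> y) -> z) && !x)) <-> (!!(z -> x) && !(z -> x))) = !2/7 = 5/7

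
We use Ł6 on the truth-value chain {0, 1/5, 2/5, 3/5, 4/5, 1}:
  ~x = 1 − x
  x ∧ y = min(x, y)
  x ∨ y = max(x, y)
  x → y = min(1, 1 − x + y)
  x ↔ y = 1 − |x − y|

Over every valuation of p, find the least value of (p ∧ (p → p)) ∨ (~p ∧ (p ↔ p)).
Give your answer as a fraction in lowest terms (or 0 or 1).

3/5

Take p = 2/5:
p → p = 2/5 → 2/5 = 1
p ∧ (p → p) = 2/5 ∧ 1 = 2/5
~p = ~2/5 = 3/5
p ↔ p = 2/5 ↔ 2/5 = 1
~p ∧ (p ↔ p) = 3/5 ∧ 1 = 3/5
(p ∧ (p → p)) ∨ (~p ∧ (p ↔ p)) = 2/5 ∨ 3/5 = 3/5
No assignment yields a value below 3/5, so this is the minimum.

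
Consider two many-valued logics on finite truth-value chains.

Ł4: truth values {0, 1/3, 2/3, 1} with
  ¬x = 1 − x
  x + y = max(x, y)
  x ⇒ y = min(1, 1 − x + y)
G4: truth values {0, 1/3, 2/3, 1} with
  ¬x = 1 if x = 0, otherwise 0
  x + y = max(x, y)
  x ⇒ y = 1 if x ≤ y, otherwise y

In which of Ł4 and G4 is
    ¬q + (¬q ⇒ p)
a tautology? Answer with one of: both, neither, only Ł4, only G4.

only G4

In Ł4: at p = 0, q = 1/3 the value is 2/3 — not a tautology.
In G4: every assignment gives 1 — tautology.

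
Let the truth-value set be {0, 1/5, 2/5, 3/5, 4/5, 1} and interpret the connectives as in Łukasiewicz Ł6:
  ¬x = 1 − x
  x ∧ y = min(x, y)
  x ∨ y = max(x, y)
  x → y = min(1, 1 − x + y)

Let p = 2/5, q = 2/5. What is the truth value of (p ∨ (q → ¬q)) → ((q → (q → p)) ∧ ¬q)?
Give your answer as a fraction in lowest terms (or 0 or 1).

¬q = ¬2/5 = 3/5
q → ¬q = 2/5 → 3/5 = 1
p ∨ (q → ¬q) = 2/5 ∨ 1 = 1
q → p = 2/5 → 2/5 = 1
q → (q → p) = 2/5 → 1 = 1
¬q = ¬2/5 = 3/5
(q → (q → p)) ∧ ¬q = 1 ∧ 3/5 = 3/5
(p ∨ (q → ¬q)) → ((q → (q → p)) ∧ ¬q) = 1 → 3/5 = 3/5

3/5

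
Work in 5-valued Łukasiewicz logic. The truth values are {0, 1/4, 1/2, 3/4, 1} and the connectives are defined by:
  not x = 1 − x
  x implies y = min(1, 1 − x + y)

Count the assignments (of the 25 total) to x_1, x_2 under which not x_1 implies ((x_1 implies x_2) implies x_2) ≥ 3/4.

20

value 1: 18 assignments (counts)
value 3/4: 2 assignments (counts)
value 1/2: 3 assignments
value 1/4: 1 assignment
value 0: 1 assignment
So 20 of the 25 assignments meet the threshold.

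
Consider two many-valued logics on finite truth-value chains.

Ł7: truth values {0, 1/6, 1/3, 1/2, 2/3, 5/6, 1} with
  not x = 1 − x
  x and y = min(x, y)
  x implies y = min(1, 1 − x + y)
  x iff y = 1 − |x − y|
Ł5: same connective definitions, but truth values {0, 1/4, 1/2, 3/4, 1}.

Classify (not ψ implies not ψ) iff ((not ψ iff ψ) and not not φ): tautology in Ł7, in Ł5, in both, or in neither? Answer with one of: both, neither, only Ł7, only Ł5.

In Ł7: at φ = 0, ψ = 0 the value is 0 — not a tautology.
In Ł5: at φ = 0, ψ = 0 the value is 0 — not a tautology.

neither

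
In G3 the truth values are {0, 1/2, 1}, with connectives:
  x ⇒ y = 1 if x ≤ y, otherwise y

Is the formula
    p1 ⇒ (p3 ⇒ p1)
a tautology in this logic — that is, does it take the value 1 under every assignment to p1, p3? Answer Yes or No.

p1 = 0, p3 = 0 ↦ 1
p1 = 0, p3 = 1/2 ↦ 1
p1 = 0, p3 = 1 ↦ 1
p1 = 1/2, p3 = 0 ↦ 1
p1 = 1/2, p3 = 1/2 ↦ 1
p1 = 1/2, p3 = 1 ↦ 1
p1 = 1, p3 = 0 ↦ 1
p1 = 1, p3 = 1/2 ↦ 1
p1 = 1, p3 = 1 ↦ 1
Every assignment gives a value ≥ 1.

Yes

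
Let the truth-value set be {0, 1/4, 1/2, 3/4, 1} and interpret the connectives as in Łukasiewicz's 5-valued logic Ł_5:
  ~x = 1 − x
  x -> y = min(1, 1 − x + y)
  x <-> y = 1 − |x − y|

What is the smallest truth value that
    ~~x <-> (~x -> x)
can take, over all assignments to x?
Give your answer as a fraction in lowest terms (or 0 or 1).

Take x = 1/2:
~x = ~1/2 = 1/2
~~x = ~1/2 = 1/2
~x = ~1/2 = 1/2
~x -> x = 1/2 -> 1/2 = 1
~~x <-> (~x -> x) = 1/2 <-> 1 = 1/2
No assignment yields a value below 1/2, so this is the minimum.

1/2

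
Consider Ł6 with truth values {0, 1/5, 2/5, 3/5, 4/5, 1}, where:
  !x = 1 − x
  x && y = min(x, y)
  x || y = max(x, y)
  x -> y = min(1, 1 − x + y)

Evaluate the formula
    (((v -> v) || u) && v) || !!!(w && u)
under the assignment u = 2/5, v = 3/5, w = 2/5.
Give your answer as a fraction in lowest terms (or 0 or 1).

v -> v = 3/5 -> 3/5 = 1
(v -> v) || u = 1 || 2/5 = 1
((v -> v) || u) && v = 1 && 3/5 = 3/5
w && u = 2/5 && 2/5 = 2/5
!(w && u) = !2/5 = 3/5
!!(w && u) = !3/5 = 2/5
!!!(w && u) = !2/5 = 3/5
(((v -> v) || u) && v) || !!!(w && u) = 3/5 || 3/5 = 3/5

3/5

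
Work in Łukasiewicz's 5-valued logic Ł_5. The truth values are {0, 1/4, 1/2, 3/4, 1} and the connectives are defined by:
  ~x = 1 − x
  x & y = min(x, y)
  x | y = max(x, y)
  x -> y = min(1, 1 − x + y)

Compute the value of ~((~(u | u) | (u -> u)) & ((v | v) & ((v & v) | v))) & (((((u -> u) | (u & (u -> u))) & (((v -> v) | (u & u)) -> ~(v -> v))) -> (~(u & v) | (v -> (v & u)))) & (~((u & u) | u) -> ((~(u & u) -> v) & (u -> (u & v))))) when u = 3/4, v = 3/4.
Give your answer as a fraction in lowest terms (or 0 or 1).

1/4

u | u = 3/4 | 3/4 = 3/4
~(u | u) = ~3/4 = 1/4
u -> u = 3/4 -> 3/4 = 1
~(u | u) | (u -> u) = 1/4 | 1 = 1
v | v = 3/4 | 3/4 = 3/4
v & v = 3/4 & 3/4 = 3/4
(v & v) | v = 3/4 | 3/4 = 3/4
(v | v) & ((v & v) | v) = 3/4 & 3/4 = 3/4
(~(u | u) | (u -> u)) & ((v | v) & ((v & v) | v)) = 1 & 3/4 = 3/4
~((~(u | u) | (u -> u)) & ((v | v) & ((v & v) | v))) = ~3/4 = 1/4
u -> u = 3/4 -> 3/4 = 1
u -> u = 3/4 -> 3/4 = 1
u & (u -> u) = 3/4 & 1 = 3/4
(u -> u) | (u & (u -> u)) = 1 | 3/4 = 1
v -> v = 3/4 -> 3/4 = 1
u & u = 3/4 & 3/4 = 3/4
(v -> v) | (u & u) = 1 | 3/4 = 1
v -> v = 3/4 -> 3/4 = 1
~(v -> v) = ~1 = 0
((v -> v) | (u & u)) -> ~(v -> v) = 1 -> 0 = 0
((u -> u) | (u & (u -> u))) & (((v -> v) | (u & u)) -> ~(v -> v)) = 1 & 0 = 0
u & v = 3/4 & 3/4 = 3/4
~(u & v) = ~3/4 = 1/4
v & u = 3/4 & 3/4 = 3/4
v -> (v & u) = 3/4 -> 3/4 = 1
~(u & v) | (v -> (v & u)) = 1/4 | 1 = 1
(((u -> u) | (u & (u -> u))) & (((v -> v) | (u & u)) -> ~(v -> v))) -> (~(u & v) | (v -> (v & u))) = 0 -> 1 = 1
u & u = 3/4 & 3/4 = 3/4
(u & u) | u = 3/4 | 3/4 = 3/4
~((u & u) | u) = ~3/4 = 1/4
u & u = 3/4 & 3/4 = 3/4
~(u & u) = ~3/4 = 1/4
~(u & u) -> v = 1/4 -> 3/4 = 1
u & v = 3/4 & 3/4 = 3/4
u -> (u & v) = 3/4 -> 3/4 = 1
(~(u & u) -> v) & (u -> (u & v)) = 1 & 1 = 1
~((u & u) | u) -> ((~(u & u) -> v) & (u -> (u & v))) = 1/4 -> 1 = 1
((((u -> u) | (u & (u -> u))) & (((v -> v) | (u & u)) -> ~(v -> v))) -> (~(u & v) | (v -> (v & u)))) & (~((u & u) | u) -> ((~(u & u) -> v) & (u -> (u & v)))) = 1 & 1 = 1
~((~(u | u) | (u -> u)) & ((v | v) & ((v & v) | v))) & (((((u -> u) | (u & (u -> u))) & (((v -> v) | (u & u)) -> ~(v -> v))) -> (~(u & v) | (v -> (v & u)))) & (~((u & u) | u) -> ((~(u & u) -> v) & (u -> (u & v))))) = 1/4 & 1 = 1/4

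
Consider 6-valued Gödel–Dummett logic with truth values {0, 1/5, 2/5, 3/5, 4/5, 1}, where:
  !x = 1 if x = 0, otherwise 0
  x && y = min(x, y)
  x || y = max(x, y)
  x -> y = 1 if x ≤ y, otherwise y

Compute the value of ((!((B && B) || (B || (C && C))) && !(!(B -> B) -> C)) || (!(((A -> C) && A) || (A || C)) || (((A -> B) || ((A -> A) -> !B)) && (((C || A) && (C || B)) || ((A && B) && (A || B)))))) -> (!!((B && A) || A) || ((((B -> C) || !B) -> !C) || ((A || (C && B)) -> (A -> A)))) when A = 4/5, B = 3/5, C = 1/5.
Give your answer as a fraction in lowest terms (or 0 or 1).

B && B = 3/5 && 3/5 = 3/5
C && C = 1/5 && 1/5 = 1/5
B || (C && C) = 3/5 || 1/5 = 3/5
(B && B) || (B || (C && C)) = 3/5 || 3/5 = 3/5
!((B && B) || (B || (C && C))) = !3/5 = 0
B -> B = 3/5 -> 3/5 = 1
!(B -> B) = !1 = 0
!(B -> B) -> C = 0 -> 1/5 = 1
!(!(B -> B) -> C) = !1 = 0
!((B && B) || (B || (C && C))) && !(!(B -> B) -> C) = 0 && 0 = 0
A -> C = 4/5 -> 1/5 = 1/5
(A -> C) && A = 1/5 && 4/5 = 1/5
A || C = 4/5 || 1/5 = 4/5
((A -> C) && A) || (A || C) = 1/5 || 4/5 = 4/5
!(((A -> C) && A) || (A || C)) = !4/5 = 0
A -> B = 4/5 -> 3/5 = 3/5
A -> A = 4/5 -> 4/5 = 1
!B = !3/5 = 0
(A -> A) -> !B = 1 -> 0 = 0
(A -> B) || ((A -> A) -> !B) = 3/5 || 0 = 3/5
C || A = 1/5 || 4/5 = 4/5
C || B = 1/5 || 3/5 = 3/5
(C || A) && (C || B) = 4/5 && 3/5 = 3/5
A && B = 4/5 && 3/5 = 3/5
A || B = 4/5 || 3/5 = 4/5
(A && B) && (A || B) = 3/5 && 4/5 = 3/5
((C || A) && (C || B)) || ((A && B) && (A || B)) = 3/5 || 3/5 = 3/5
((A -> B) || ((A -> A) -> !B)) && (((C || A) && (C || B)) || ((A && B) && (A || B))) = 3/5 && 3/5 = 3/5
!(((A -> C) && A) || (A || C)) || (((A -> B) || ((A -> A) -> !B)) && (((C || A) && (C || B)) || ((A && B) && (A || B)))) = 0 || 3/5 = 3/5
(!((B && B) || (B || (C && C))) && !(!(B -> B) -> C)) || (!(((A -> C) && A) || (A || C)) || (((A -> B) || ((A -> A) -> !B)) && (((C || A) && (C || B)) || ((A && B) && (A || B))))) = 0 || 3/5 = 3/5
B && A = 3/5 && 4/5 = 3/5
(B && A) || A = 3/5 || 4/5 = 4/5
!((B && A) || A) = !4/5 = 0
!!((B && A) || A) = !0 = 1
B -> C = 3/5 -> 1/5 = 1/5
!B = !3/5 = 0
(B -> C) || !B = 1/5 || 0 = 1/5
!C = !1/5 = 0
((B -> C) || !B) -> !C = 1/5 -> 0 = 0
C && B = 1/5 && 3/5 = 1/5
A || (C && B) = 4/5 || 1/5 = 4/5
A -> A = 4/5 -> 4/5 = 1
(A || (C && B)) -> (A -> A) = 4/5 -> 1 = 1
(((B -> C) || !B) -> !C) || ((A || (C && B)) -> (A -> A)) = 0 || 1 = 1
!!((B && A) || A) || ((((B -> C) || !B) -> !C) || ((A || (C && B)) -> (A -> A))) = 1 || 1 = 1
((!((B && B) || (B || (C && C))) && !(!(B -> B) -> C)) || (!(((A -> C) && A) || (A || C)) || (((A -> B) || ((A -> A) -> !B)) && (((C || A) && (C || B)) || ((A && B) && (A || B)))))) -> (!!((B && A) || A) || ((((B -> C) || !B) -> !C) || ((A || (C && B)) -> (A -> A)))) = 3/5 -> 1 = 1

1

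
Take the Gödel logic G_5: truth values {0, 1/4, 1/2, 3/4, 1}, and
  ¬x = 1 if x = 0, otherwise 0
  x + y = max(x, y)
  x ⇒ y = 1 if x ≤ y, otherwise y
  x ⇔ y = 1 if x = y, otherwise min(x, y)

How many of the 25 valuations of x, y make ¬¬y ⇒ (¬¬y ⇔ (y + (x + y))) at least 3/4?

19

value 1: 13 assignments (counts)
value 3/4: 6 assignments (counts)
value 1/2: 4 assignments
value 1/4: 2 assignments
So 19 of the 25 assignments meet the threshold.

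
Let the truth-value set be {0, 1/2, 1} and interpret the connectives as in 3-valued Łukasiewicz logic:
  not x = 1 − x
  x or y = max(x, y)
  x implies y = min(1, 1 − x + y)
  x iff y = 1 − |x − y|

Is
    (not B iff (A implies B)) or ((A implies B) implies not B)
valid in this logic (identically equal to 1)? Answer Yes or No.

No

Counterexample: take A = 0, B = 1/2.
not B = not 1/2 = 1/2
A implies B = 0 implies 1/2 = 1
not B iff (A implies B) = 1/2 iff 1 = 1/2
A implies B = 0 implies 1/2 = 1
not B = not 1/2 = 1/2
(A implies B) implies not B = 1 implies 1/2 = 1/2
(not B iff (A implies B)) or ((A implies B) implies not B) = 1/2 or 1/2 = 1/2
This gives 1/2 ≠ 1.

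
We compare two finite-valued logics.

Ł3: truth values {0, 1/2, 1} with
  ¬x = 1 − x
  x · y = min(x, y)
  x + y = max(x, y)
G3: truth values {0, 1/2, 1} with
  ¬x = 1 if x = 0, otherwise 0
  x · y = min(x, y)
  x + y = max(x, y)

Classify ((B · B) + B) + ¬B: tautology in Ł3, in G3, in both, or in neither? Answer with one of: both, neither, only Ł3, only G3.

In Ł3: at B = 1/2 the value is 1/2 — not a tautology.
In G3: at B = 1/2 the value is 1/2 — not a tautology.

neither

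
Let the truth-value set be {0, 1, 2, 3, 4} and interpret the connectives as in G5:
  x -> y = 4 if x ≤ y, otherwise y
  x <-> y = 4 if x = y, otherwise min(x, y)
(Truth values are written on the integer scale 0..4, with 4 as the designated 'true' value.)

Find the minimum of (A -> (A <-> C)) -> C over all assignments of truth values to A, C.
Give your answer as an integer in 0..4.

0

Take A = 0, C = 0:
A <-> C = 0 <-> 0 = 4
A -> (A <-> C) = 0 -> 4 = 4
(A -> (A <-> C)) -> C = 4 -> 0 = 0
No assignment yields a value below 0, so this is the minimum.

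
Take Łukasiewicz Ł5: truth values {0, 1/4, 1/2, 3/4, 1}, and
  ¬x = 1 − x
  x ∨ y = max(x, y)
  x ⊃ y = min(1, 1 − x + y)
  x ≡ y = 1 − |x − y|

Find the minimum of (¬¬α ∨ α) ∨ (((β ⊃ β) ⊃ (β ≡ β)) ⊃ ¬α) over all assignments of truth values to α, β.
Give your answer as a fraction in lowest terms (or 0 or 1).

Take α = 1/2, β = 0:
¬α = ¬1/2 = 1/2
¬¬α = ¬1/2 = 1/2
¬¬α ∨ α = 1/2 ∨ 1/2 = 1/2
β ⊃ β = 0 ⊃ 0 = 1
β ≡ β = 0 ≡ 0 = 1
(β ⊃ β) ⊃ (β ≡ β) = 1 ⊃ 1 = 1
¬α = ¬1/2 = 1/2
((β ⊃ β) ⊃ (β ≡ β)) ⊃ ¬α = 1 ⊃ 1/2 = 1/2
(¬¬α ∨ α) ∨ (((β ⊃ β) ⊃ (β ≡ β)) ⊃ ¬α) = 1/2 ∨ 1/2 = 1/2
No assignment yields a value below 1/2, so this is the minimum.

1/2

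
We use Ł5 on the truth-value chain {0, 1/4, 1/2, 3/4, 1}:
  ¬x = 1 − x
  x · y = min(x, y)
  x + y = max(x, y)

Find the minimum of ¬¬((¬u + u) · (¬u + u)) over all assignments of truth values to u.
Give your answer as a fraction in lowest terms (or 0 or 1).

1/2

Take u = 1/2:
¬u = ¬1/2 = 1/2
¬u + u = 1/2 + 1/2 = 1/2
¬u = ¬1/2 = 1/2
¬u + u = 1/2 + 1/2 = 1/2
(¬u + u) · (¬u + u) = 1/2 · 1/2 = 1/2
¬((¬u + u) · (¬u + u)) = ¬1/2 = 1/2
¬¬((¬u + u) · (¬u + u)) = ¬1/2 = 1/2
No assignment yields a value below 1/2, so this is the minimum.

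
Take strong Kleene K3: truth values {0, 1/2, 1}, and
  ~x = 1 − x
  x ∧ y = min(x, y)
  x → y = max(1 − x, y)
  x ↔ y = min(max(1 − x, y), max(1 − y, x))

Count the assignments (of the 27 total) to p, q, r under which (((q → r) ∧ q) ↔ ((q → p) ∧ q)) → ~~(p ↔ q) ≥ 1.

7

value 1: 7 assignments (counts)
value 1/2: 16 assignments
value 0: 4 assignments
So 7 of the 27 assignments meet the threshold.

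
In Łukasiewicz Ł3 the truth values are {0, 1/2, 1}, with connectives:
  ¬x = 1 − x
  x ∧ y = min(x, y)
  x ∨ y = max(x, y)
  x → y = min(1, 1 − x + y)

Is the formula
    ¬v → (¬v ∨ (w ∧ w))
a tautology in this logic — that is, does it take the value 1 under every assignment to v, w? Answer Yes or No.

Yes

v = 0, w = 0 ↦ 1
v = 0, w = 1/2 ↦ 1
v = 0, w = 1 ↦ 1
v = 1/2, w = 0 ↦ 1
v = 1/2, w = 1/2 ↦ 1
v = 1/2, w = 1 ↦ 1
v = 1, w = 0 ↦ 1
v = 1, w = 1/2 ↦ 1
v = 1, w = 1 ↦ 1
Every assignment gives a value ≥ 1.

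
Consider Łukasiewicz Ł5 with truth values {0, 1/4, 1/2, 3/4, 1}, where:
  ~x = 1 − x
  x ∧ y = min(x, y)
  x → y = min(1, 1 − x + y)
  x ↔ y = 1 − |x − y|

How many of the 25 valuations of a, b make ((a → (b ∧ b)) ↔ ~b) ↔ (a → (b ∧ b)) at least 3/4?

12

value 1: 6 assignments (counts)
value 3/4: 6 assignments (counts)
value 1/2: 4 assignments
value 1/4: 4 assignments
value 0: 5 assignments
So 12 of the 25 assignments meet the threshold.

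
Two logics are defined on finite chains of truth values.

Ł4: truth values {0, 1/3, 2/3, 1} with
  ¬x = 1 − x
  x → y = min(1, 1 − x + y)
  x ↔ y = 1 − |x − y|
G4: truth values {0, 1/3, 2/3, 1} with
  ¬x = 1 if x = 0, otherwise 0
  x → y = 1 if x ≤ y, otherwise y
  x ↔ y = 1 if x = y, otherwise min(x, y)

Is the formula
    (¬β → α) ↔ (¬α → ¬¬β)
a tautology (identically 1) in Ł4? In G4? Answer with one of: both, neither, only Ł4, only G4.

only Ł4

In Ł4: every assignment gives 1 — tautology.
In G4: at α = 1/3, β = 0 the value is 1/3 — not a tautology.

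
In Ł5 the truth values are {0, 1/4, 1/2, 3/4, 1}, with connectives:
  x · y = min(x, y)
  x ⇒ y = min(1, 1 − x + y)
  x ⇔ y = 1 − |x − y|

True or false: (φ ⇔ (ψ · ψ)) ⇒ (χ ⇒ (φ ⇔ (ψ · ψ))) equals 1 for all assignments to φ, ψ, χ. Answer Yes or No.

At φ = 1/4, ψ = 1/2, χ = 3/4, for instance:
ψ · ψ = 1/2 · 1/2 = 1/2
φ ⇔ (ψ · ψ) = 1/4 ⇔ 1/2 = 3/4
χ ⇒ (φ ⇔ (ψ · ψ)) = 3/4 ⇒ 3/4 = 1
(φ ⇔ (ψ · ψ)) ⇒ (χ ⇒ (φ ⇔ (ψ · ψ))) = 3/4 ⇒ 1 = 1
and checking the remaining 124 assignments likewise gives ≥ 1 in every case.

Yes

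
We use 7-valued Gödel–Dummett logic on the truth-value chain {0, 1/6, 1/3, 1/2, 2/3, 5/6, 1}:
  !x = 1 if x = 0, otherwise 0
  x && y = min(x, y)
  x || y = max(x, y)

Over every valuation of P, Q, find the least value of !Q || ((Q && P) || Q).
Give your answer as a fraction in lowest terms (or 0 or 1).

Take P = 0, Q = 1/6:
!Q = !1/6 = 0
Q && P = 1/6 && 0 = 0
(Q && P) || Q = 0 || 1/6 = 1/6
!Q || ((Q && P) || Q) = 0 || 1/6 = 1/6
No assignment yields a value below 1/6, so this is the minimum.

1/6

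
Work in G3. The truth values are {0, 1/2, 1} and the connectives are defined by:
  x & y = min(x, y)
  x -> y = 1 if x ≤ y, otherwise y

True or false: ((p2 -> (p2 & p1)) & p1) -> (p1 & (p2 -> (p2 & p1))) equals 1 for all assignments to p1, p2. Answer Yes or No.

p1 = 0, p2 = 0 ↦ 1
p1 = 0, p2 = 1/2 ↦ 1
p1 = 0, p2 = 1 ↦ 1
p1 = 1/2, p2 = 0 ↦ 1
p1 = 1/2, p2 = 1/2 ↦ 1
p1 = 1/2, p2 = 1 ↦ 1
p1 = 1, p2 = 0 ↦ 1
p1 = 1, p2 = 1/2 ↦ 1
p1 = 1, p2 = 1 ↦ 1
Every assignment gives a value ≥ 1.

Yes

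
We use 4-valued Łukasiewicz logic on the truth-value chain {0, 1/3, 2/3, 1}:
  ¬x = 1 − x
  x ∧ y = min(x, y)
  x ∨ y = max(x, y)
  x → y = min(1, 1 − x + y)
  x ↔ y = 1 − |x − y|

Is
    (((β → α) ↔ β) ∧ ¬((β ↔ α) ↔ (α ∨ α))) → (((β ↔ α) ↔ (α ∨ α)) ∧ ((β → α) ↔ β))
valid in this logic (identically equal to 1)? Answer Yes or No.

No

Counterexample: take α = 0, β = 1/3.
β → α = 1/3 → 0 = 2/3
(β → α) ↔ β = 2/3 ↔ 1/3 = 2/3
β ↔ α = 1/3 ↔ 0 = 2/3
α ∨ α = 0 ∨ 0 = 0
(β ↔ α) ↔ (α ∨ α) = 2/3 ↔ 0 = 1/3
¬((β ↔ α) ↔ (α ∨ α)) = ¬1/3 = 2/3
((β → α) ↔ β) ∧ ¬((β ↔ α) ↔ (α ∨ α)) = 2/3 ∧ 2/3 = 2/3
β ↔ α = 1/3 ↔ 0 = 2/3
α ∨ α = 0 ∨ 0 = 0
(β ↔ α) ↔ (α ∨ α) = 2/3 ↔ 0 = 1/3
β → α = 1/3 → 0 = 2/3
(β → α) ↔ β = 2/3 ↔ 1/3 = 2/3
((β ↔ α) ↔ (α ∨ α)) ∧ ((β → α) ↔ β) = 1/3 ∧ 2/3 = 1/3
(((β → α) ↔ β) ∧ ¬((β ↔ α) ↔ (α ∨ α))) → (((β ↔ α) ↔ (α ∨ α)) ∧ ((β → α) ↔ β)) = 2/3 → 1/3 = 2/3
This gives 2/3 ≠ 1.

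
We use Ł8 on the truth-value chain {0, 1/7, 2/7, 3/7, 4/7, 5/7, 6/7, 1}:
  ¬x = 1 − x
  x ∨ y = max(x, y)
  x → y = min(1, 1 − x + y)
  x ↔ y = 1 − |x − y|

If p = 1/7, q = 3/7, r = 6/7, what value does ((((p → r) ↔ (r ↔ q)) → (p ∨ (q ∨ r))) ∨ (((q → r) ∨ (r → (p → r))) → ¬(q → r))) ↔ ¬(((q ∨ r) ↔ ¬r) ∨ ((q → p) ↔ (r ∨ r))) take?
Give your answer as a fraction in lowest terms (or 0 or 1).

p → r = 1/7 → 6/7 = 1
r ↔ q = 6/7 ↔ 3/7 = 4/7
(p → r) ↔ (r ↔ q) = 1 ↔ 4/7 = 4/7
q ∨ r = 3/7 ∨ 6/7 = 6/7
p ∨ (q ∨ r) = 1/7 ∨ 6/7 = 6/7
((p → r) ↔ (r ↔ q)) → (p ∨ (q ∨ r)) = 4/7 → 6/7 = 1
q → r = 3/7 → 6/7 = 1
p → r = 1/7 → 6/7 = 1
r → (p → r) = 6/7 → 1 = 1
(q → r) ∨ (r → (p → r)) = 1 ∨ 1 = 1
q → r = 3/7 → 6/7 = 1
¬(q → r) = ¬1 = 0
((q → r) ∨ (r → (p → r))) → ¬(q → r) = 1 → 0 = 0
(((p → r) ↔ (r ↔ q)) → (p ∨ (q ∨ r))) ∨ (((q → r) ∨ (r → (p → r))) → ¬(q → r)) = 1 ∨ 0 = 1
q ∨ r = 3/7 ∨ 6/7 = 6/7
¬r = ¬6/7 = 1/7
(q ∨ r) ↔ ¬r = 6/7 ↔ 1/7 = 2/7
q → p = 3/7 → 1/7 = 5/7
r ∨ r = 6/7 ∨ 6/7 = 6/7
(q → p) ↔ (r ∨ r) = 5/7 ↔ 6/7 = 6/7
((q ∨ r) ↔ ¬r) ∨ ((q → p) ↔ (r ∨ r)) = 2/7 ∨ 6/7 = 6/7
¬(((q ∨ r) ↔ ¬r) ∨ ((q → p) ↔ (r ∨ r))) = ¬6/7 = 1/7
((((p → r) ↔ (r ↔ q)) → (p ∨ (q ∨ r))) ∨ (((q → r) ∨ (r → (p → r))) → ¬(q → r))) ↔ ¬(((q ∨ r) ↔ ¬r) ∨ ((q → p) ↔ (r ∨ r))) = 1 ↔ 1/7 = 1/7

1/7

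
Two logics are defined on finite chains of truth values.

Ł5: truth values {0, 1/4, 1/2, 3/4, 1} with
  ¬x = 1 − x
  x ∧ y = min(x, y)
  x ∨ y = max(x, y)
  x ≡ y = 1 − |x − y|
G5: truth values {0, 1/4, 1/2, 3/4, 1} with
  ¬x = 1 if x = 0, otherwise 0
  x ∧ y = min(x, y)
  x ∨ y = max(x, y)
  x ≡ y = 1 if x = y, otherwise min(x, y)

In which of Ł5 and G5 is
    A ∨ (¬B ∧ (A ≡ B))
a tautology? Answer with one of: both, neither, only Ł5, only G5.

In Ł5: at A = 0, B = 1/4 the value is 3/4 — not a tautology.
In G5: at A = 0, B = 1/4 the value is 0 — not a tautology.

neither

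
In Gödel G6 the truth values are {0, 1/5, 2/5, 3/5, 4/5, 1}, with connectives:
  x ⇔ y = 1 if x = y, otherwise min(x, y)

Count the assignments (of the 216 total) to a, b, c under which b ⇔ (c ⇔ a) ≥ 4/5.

44

value 1: 36 assignments (counts)
value 4/5: 8 assignments (counts)
value 3/5: 16 assignments
value 2/5: 30 assignments
value 1/5: 50 assignments
value 0: 76 assignments
So 44 of the 216 assignments meet the threshold.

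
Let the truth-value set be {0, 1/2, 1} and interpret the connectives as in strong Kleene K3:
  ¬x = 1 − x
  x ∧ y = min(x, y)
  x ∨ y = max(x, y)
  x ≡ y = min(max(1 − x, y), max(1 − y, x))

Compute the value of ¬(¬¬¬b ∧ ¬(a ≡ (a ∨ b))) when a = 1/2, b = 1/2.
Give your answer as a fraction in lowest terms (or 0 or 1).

¬b = ¬1/2 = 1/2
¬¬b = ¬1/2 = 1/2
¬¬¬b = ¬1/2 = 1/2
a ∨ b = 1/2 ∨ 1/2 = 1/2
a ≡ (a ∨ b) = 1/2 ≡ 1/2 = 1/2
¬(a ≡ (a ∨ b)) = ¬1/2 = 1/2
¬¬¬b ∧ ¬(a ≡ (a ∨ b)) = 1/2 ∧ 1/2 = 1/2
¬(¬¬¬b ∧ ¬(a ≡ (a ∨ b))) = ¬1/2 = 1/2

1/2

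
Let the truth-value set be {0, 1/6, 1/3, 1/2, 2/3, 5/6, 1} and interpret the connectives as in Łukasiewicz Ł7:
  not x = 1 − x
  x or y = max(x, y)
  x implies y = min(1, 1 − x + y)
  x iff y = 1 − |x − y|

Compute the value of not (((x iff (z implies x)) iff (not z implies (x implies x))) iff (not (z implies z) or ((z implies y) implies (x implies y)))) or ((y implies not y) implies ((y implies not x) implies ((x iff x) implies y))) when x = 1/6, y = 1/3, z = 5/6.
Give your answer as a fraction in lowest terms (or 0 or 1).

1/3

z implies x = 5/6 implies 1/6 = 1/3
x iff (z implies x) = 1/6 iff 1/3 = 5/6
not z = not 5/6 = 1/6
x implies x = 1/6 implies 1/6 = 1
not z implies (x implies x) = 1/6 implies 1 = 1
(x iff (z implies x)) iff (not z implies (x implies x)) = 5/6 iff 1 = 5/6
z implies z = 5/6 implies 5/6 = 1
not (z implies z) = not 1 = 0
z implies y = 5/6 implies 1/3 = 1/2
x implies y = 1/6 implies 1/3 = 1
(z implies y) implies (x implies y) = 1/2 implies 1 = 1
not (z implies z) or ((z implies y) implies (x implies y)) = 0 or 1 = 1
((x iff (z implies x)) iff (not z implies (x implies x))) iff (not (z implies z) or ((z implies y) implies (x implies y))) = 5/6 iff 1 = 5/6
not (((x iff (z implies x)) iff (not z implies (x implies x))) iff (not (z implies z) or ((z implies y) implies (x implies y)))) = not 5/6 = 1/6
not y = not 1/3 = 2/3
y implies not y = 1/3 implies 2/3 = 1
not x = not 1/6 = 5/6
y implies not x = 1/3 implies 5/6 = 1
x iff x = 1/6 iff 1/6 = 1
(x iff x) implies y = 1 implies 1/3 = 1/3
(y implies not x) implies ((x iff x) implies y) = 1 implies 1/3 = 1/3
(y implies not y) implies ((y implies not x) implies ((x iff x) implies y)) = 1 implies 1/3 = 1/3
not (((x iff (z implies x)) iff (not z implies (x implies x))) iff (not (z implies z) or ((z implies y) implies (x implies y)))) or ((y implies not y) implies ((y implies not x) implies ((x iff x) implies y))) = 1/6 or 1/3 = 1/3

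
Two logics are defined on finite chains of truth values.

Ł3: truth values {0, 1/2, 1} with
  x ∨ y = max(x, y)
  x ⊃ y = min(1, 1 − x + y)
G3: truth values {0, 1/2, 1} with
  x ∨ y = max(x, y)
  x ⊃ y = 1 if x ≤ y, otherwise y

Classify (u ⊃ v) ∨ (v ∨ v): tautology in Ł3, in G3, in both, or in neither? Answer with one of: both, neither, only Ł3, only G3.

In Ł3: at u = 1/2, v = 0 the value is 1/2 — not a tautology.
In G3: at u = 1/2, v = 0 the value is 0 — not a tautology.

neither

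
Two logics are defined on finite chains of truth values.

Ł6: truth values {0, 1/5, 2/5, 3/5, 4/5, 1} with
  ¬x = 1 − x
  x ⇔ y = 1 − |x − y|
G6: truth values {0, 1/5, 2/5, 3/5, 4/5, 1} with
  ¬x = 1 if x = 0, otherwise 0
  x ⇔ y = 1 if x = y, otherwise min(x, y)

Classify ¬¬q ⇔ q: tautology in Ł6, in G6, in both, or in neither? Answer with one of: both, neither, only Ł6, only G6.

only Ł6

In Ł6: every assignment gives 1 — tautology.
In G6: at q = 1/5 the value is 1/5 — not a tautology.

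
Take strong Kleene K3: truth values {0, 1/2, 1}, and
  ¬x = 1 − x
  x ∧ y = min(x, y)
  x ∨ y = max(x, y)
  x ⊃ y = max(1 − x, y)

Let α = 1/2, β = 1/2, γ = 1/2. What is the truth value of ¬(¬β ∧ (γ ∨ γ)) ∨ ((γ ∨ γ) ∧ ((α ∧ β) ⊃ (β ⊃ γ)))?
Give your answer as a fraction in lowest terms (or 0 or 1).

¬β = ¬1/2 = 1/2
γ ∨ γ = 1/2 ∨ 1/2 = 1/2
¬β ∧ (γ ∨ γ) = 1/2 ∧ 1/2 = 1/2
¬(¬β ∧ (γ ∨ γ)) = ¬1/2 = 1/2
γ ∨ γ = 1/2 ∨ 1/2 = 1/2
α ∧ β = 1/2 ∧ 1/2 = 1/2
β ⊃ γ = 1/2 ⊃ 1/2 = 1/2
(α ∧ β) ⊃ (β ⊃ γ) = 1/2 ⊃ 1/2 = 1/2
(γ ∨ γ) ∧ ((α ∧ β) ⊃ (β ⊃ γ)) = 1/2 ∧ 1/2 = 1/2
¬(¬β ∧ (γ ∨ γ)) ∨ ((γ ∨ γ) ∧ ((α ∧ β) ⊃ (β ⊃ γ))) = 1/2 ∨ 1/2 = 1/2

1/2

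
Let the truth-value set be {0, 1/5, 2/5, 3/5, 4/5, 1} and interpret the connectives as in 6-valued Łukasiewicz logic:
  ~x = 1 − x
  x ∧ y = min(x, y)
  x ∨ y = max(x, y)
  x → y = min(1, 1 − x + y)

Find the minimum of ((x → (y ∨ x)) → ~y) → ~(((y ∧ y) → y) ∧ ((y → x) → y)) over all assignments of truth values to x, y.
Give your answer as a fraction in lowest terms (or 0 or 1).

Take x = 0, y = 2/5:
y ∨ x = 2/5 ∨ 0 = 2/5
x → (y ∨ x) = 0 → 2/5 = 1
~y = ~2/5 = 3/5
(x → (y ∨ x)) → ~y = 1 → 3/5 = 3/5
y ∧ y = 2/5 ∧ 2/5 = 2/5
(y ∧ y) → y = 2/5 → 2/5 = 1
y → x = 2/5 → 0 = 3/5
(y → x) → y = 3/5 → 2/5 = 4/5
((y ∧ y) → y) ∧ ((y → x) → y) = 1 ∧ 4/5 = 4/5
~(((y ∧ y) → y) ∧ ((y → x) → y)) = ~4/5 = 1/5
((x → (y ∨ x)) → ~y) → ~(((y ∧ y) → y) ∧ ((y → x) → y)) = 3/5 → 1/5 = 3/5
No assignment yields a value below 3/5, so this is the minimum.

3/5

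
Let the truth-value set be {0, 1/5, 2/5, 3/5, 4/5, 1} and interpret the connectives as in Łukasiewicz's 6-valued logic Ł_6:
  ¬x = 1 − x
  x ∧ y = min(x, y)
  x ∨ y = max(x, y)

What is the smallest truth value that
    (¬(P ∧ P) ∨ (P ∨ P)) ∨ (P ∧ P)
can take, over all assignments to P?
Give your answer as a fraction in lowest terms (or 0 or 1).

Take P = 2/5:
P ∧ P = 2/5 ∧ 2/5 = 2/5
¬(P ∧ P) = ¬2/5 = 3/5
P ∨ P = 2/5 ∨ 2/5 = 2/5
¬(P ∧ P) ∨ (P ∨ P) = 3/5 ∨ 2/5 = 3/5
P ∧ P = 2/5 ∧ 2/5 = 2/5
(¬(P ∧ P) ∨ (P ∨ P)) ∨ (P ∧ P) = 3/5 ∨ 2/5 = 3/5
No assignment yields a value below 3/5, so this is the minimum.

3/5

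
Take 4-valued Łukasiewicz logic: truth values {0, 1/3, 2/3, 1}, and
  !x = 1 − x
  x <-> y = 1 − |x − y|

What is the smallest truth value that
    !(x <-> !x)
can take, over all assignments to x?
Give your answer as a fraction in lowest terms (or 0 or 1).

1/3

Take x = 1/3:
!x = !1/3 = 2/3
x <-> !x = 1/3 <-> 2/3 = 2/3
!(x <-> !x) = !2/3 = 1/3
No assignment yields a value below 1/3, so this is the minimum.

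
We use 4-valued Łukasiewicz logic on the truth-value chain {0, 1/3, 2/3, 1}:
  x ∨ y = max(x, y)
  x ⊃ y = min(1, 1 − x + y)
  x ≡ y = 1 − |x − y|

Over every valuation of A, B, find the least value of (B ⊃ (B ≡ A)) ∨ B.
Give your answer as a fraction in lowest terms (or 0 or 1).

Take A = 0, B = 2/3:
B ≡ A = 2/3 ≡ 0 = 1/3
B ⊃ (B ≡ A) = 2/3 ⊃ 1/3 = 2/3
(B ⊃ (B ≡ A)) ∨ B = 2/3 ∨ 2/3 = 2/3
No assignment yields a value below 2/3, so this is the minimum.

2/3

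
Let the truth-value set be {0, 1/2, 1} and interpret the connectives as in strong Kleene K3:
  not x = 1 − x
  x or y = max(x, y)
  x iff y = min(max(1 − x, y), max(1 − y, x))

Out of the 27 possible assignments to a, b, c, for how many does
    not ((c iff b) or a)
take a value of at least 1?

2

value 1: 2 assignments (counts)
value 1/2: 12 assignments
value 0: 13 assignments
So 2 of the 27 assignments meet the threshold.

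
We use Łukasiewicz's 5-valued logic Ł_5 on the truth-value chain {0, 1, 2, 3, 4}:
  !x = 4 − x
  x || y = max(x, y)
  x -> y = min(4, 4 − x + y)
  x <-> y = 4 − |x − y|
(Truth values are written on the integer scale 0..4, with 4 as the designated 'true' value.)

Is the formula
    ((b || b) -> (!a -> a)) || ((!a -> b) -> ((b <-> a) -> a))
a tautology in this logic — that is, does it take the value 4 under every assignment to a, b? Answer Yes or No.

No

Counterexample: take a = 1, b = 3.
b || b = 3 || 3 = 3
!a = !1 = 3
!a -> a = 3 -> 1 = 2
(b || b) -> (!a -> a) = 3 -> 2 = 3
!a = !1 = 3
!a -> b = 3 -> 3 = 4
b <-> a = 3 <-> 1 = 2
(b <-> a) -> a = 2 -> 1 = 3
(!a -> b) -> ((b <-> a) -> a) = 4 -> 3 = 3
((b || b) -> (!a -> a)) || ((!a -> b) -> ((b <-> a) -> a)) = 3 || 3 = 3
This gives 3 ≠ 4.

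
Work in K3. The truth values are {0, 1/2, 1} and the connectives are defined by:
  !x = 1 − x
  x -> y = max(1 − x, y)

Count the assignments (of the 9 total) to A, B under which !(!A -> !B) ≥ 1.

A = 0, B = 0 ↦ 0  <
A = 0, B = 1/2 ↦ 1/2  <
A = 0, B = 1 ↦ 1  ≥
A = 1/2, B = 0 ↦ 0  <
A = 1/2, B = 1/2 ↦ 1/2  <
A = 1/2, B = 1 ↦ 1/2  <
A = 1, B = 0 ↦ 0  <
A = 1, B = 1/2 ↦ 0  <
A = 1, B = 1 ↦ 0  <
So 1 of the 9 assignments meets the threshold.

1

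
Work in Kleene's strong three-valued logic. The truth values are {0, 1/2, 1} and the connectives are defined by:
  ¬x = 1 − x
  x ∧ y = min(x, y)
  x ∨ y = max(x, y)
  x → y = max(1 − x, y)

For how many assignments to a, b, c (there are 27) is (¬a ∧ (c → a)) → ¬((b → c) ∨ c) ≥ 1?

value 1: 14 assignments (counts)
value 1/2: 12 assignments
value 0: 1 assignment
So 14 of the 27 assignments meet the threshold.

14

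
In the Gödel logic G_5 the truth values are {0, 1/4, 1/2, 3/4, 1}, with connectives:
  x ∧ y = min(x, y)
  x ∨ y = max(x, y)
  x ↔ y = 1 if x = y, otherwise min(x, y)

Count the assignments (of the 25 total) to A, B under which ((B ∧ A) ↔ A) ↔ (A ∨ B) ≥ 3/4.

value 1: 5 assignments (counts)
value 3/4: 5 assignments (counts)
value 1/2: 5 assignments
value 1/4: 5 assignments
value 0: 5 assignments
So 10 of the 25 assignments meet the threshold.

10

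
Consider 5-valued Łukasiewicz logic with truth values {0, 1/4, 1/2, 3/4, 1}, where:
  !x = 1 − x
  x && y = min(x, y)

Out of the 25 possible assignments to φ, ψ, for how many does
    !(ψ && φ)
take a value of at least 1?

9

value 1: 9 assignments (counts)
value 3/4: 7 assignments
value 1/2: 5 assignments
value 1/4: 3 assignments
value 0: 1 assignment
So 9 of the 25 assignments meet the threshold.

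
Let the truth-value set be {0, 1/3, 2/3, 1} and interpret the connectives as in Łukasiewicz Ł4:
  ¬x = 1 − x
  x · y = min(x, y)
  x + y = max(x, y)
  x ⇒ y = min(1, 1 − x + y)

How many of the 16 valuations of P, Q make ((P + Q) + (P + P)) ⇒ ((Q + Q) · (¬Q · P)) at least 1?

P = 0, Q = 0 ↦ 1  ≥
P = 0, Q = 1/3 ↦ 2/3  <
P = 0, Q = 2/3 ↦ 1/3  <
P = 0, Q = 1 ↦ 0  <
P = 1/3, Q = 0 ↦ 2/3  <
P = 1/3, Q = 1/3 ↦ 1  ≥
P = 1/3, Q = 2/3 ↦ 2/3  <
P = 1/3, Q = 1 ↦ 0  <
P = 2/3, Q = 0 ↦ 1/3  <
P = 2/3, Q = 1/3 ↦ 2/3  <
P = 2/3, Q = 2/3 ↦ 2/3  <
P = 2/3, Q = 1 ↦ 0  <
P = 1, Q = 0 ↦ 0  <
P = 1, Q = 1/3 ↦ 1/3  <
P = 1, Q = 2/3 ↦ 1/3  <
P = 1, Q = 1 ↦ 0  <
So 2 of the 16 assignments meet the threshold.

2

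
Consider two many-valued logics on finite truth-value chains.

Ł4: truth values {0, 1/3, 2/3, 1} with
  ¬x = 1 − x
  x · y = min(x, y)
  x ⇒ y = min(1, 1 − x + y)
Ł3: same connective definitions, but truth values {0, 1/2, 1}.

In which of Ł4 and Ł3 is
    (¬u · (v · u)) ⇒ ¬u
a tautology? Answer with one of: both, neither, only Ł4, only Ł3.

both

In Ł4: every assignment gives 1 — tautology.
In Ł3: every assignment gives 1 — tautology.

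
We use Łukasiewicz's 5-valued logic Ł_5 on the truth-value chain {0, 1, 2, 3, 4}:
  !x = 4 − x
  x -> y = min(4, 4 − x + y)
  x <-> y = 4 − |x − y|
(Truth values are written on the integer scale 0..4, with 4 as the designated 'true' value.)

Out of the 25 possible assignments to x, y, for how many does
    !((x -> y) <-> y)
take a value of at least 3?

4

value 4: 1 assignment (counts)
value 3: 3 assignments (counts)
value 2: 5 assignments
value 1: 7 assignments
value 0: 9 assignments
So 4 of the 25 assignments meet the threshold.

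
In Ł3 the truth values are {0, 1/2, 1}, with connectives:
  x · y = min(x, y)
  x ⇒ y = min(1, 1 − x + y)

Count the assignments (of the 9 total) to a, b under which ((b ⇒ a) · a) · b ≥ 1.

1

a = 0, b = 0 ↦ 0  <
a = 0, b = 1/2 ↦ 0  <
a = 0, b = 1 ↦ 0  <
a = 1/2, b = 0 ↦ 0  <
a = 1/2, b = 1/2 ↦ 1/2  <
a = 1/2, b = 1 ↦ 1/2  <
a = 1, b = 0 ↦ 0  <
a = 1, b = 1/2 ↦ 1/2  <
a = 1, b = 1 ↦ 1  ≥
So 1 of the 9 assignments meets the threshold.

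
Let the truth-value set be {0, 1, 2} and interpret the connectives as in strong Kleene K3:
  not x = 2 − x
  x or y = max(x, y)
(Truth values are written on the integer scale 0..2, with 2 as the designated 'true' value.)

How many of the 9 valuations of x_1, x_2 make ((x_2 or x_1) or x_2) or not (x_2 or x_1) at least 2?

x_1 = 0, x_2 = 0 ↦ 2  ≥
x_1 = 0, x_2 = 1 ↦ 1  <
x_1 = 0, x_2 = 2 ↦ 2  ≥
x_1 = 1, x_2 = 0 ↦ 1  <
x_1 = 1, x_2 = 1 ↦ 1  <
x_1 = 1, x_2 = 2 ↦ 2  ≥
x_1 = 2, x_2 = 0 ↦ 2  ≥
x_1 = 2, x_2 = 1 ↦ 2  ≥
x_1 = 2, x_2 = 2 ↦ 2  ≥
So 6 of the 9 assignments meet the threshold.

6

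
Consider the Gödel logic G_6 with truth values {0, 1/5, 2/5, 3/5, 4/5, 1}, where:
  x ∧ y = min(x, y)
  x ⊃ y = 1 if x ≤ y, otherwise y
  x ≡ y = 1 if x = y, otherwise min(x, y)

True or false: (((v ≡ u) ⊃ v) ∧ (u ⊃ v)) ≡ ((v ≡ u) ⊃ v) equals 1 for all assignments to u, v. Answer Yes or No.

No

Counterexample: take u = 1/5, v = 0.
v ≡ u = 0 ≡ 1/5 = 0
(v ≡ u) ⊃ v = 0 ⊃ 0 = 1
u ⊃ v = 1/5 ⊃ 0 = 0
((v ≡ u) ⊃ v) ∧ (u ⊃ v) = 1 ∧ 0 = 0
(((v ≡ u) ⊃ v) ∧ (u ⊃ v)) ≡ ((v ≡ u) ⊃ v) = 0 ≡ 1 = 0
This gives 0 ≠ 1.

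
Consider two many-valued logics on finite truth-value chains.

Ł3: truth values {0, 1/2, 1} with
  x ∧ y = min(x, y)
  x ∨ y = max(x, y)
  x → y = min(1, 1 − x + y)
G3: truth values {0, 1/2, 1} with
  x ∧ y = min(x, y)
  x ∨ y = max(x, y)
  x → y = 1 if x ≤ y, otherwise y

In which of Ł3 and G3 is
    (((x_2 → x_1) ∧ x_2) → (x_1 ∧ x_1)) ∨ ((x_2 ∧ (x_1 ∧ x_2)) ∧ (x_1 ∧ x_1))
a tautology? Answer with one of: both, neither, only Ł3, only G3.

only G3

In Ł3: at x_1 = 0, x_2 = 1/2 the value is 1/2 — not a tautology.
In G3: every assignment gives 1 — tautology.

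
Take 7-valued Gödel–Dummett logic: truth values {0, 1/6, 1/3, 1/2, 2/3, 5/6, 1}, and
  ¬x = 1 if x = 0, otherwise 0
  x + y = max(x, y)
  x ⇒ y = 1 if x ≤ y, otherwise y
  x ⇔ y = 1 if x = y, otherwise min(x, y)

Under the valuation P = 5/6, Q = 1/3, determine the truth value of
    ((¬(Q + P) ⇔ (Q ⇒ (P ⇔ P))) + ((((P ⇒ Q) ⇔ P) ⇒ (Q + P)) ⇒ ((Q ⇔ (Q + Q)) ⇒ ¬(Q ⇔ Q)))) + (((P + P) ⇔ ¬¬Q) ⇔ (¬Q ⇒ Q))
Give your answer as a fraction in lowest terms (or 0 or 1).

5/6

Q + P = 1/3 + 5/6 = 5/6
¬(Q + P) = ¬5/6 = 0
P ⇔ P = 5/6 ⇔ 5/6 = 1
Q ⇒ (P ⇔ P) = 1/3 ⇒ 1 = 1
¬(Q + P) ⇔ (Q ⇒ (P ⇔ P)) = 0 ⇔ 1 = 0
P ⇒ Q = 5/6 ⇒ 1/3 = 1/3
(P ⇒ Q) ⇔ P = 1/3 ⇔ 5/6 = 1/3
Q + P = 1/3 + 5/6 = 5/6
((P ⇒ Q) ⇔ P) ⇒ (Q + P) = 1/3 ⇒ 5/6 = 1
Q + Q = 1/3 + 1/3 = 1/3
Q ⇔ (Q + Q) = 1/3 ⇔ 1/3 = 1
Q ⇔ Q = 1/3 ⇔ 1/3 = 1
¬(Q ⇔ Q) = ¬1 = 0
(Q ⇔ (Q + Q)) ⇒ ¬(Q ⇔ Q) = 1 ⇒ 0 = 0
(((P ⇒ Q) ⇔ P) ⇒ (Q + P)) ⇒ ((Q ⇔ (Q + Q)) ⇒ ¬(Q ⇔ Q)) = 1 ⇒ 0 = 0
(¬(Q + P) ⇔ (Q ⇒ (P ⇔ P))) + ((((P ⇒ Q) ⇔ P) ⇒ (Q + P)) ⇒ ((Q ⇔ (Q + Q)) ⇒ ¬(Q ⇔ Q))) = 0 + 0 = 0
P + P = 5/6 + 5/6 = 5/6
¬Q = ¬1/3 = 0
¬¬Q = ¬0 = 1
(P + P) ⇔ ¬¬Q = 5/6 ⇔ 1 = 5/6
¬Q = ¬1/3 = 0
¬Q ⇒ Q = 0 ⇒ 1/3 = 1
((P + P) ⇔ ¬¬Q) ⇔ (¬Q ⇒ Q) = 5/6 ⇔ 1 = 5/6
((¬(Q + P) ⇔ (Q ⇒ (P ⇔ P))) + ((((P ⇒ Q) ⇔ P) ⇒ (Q + P)) ⇒ ((Q ⇔ (Q + Q)) ⇒ ¬(Q ⇔ Q)))) + (((P + P) ⇔ ¬¬Q) ⇔ (¬Q ⇒ Q)) = 0 + 5/6 = 5/6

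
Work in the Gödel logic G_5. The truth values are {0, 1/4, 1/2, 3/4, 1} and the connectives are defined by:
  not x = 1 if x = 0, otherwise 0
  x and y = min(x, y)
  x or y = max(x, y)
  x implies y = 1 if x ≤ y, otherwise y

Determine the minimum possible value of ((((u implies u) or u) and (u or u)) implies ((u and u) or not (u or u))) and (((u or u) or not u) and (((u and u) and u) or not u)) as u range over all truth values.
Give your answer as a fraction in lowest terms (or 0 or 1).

1/4

Take u = 1/4:
u implies u = 1/4 implies 1/4 = 1
(u implies u) or u = 1 or 1/4 = 1
u or u = 1/4 or 1/4 = 1/4
((u implies u) or u) and (u or u) = 1 and 1/4 = 1/4
u and u = 1/4 and 1/4 = 1/4
u or u = 1/4 or 1/4 = 1/4
not (u or u) = not 1/4 = 0
(u and u) or not (u or u) = 1/4 or 0 = 1/4
(((u implies u) or u) and (u or u)) implies ((u and u) or not (u or u)) = 1/4 implies 1/4 = 1
u or u = 1/4 or 1/4 = 1/4
not u = not 1/4 = 0
(u or u) or not u = 1/4 or 0 = 1/4
u and u = 1/4 and 1/4 = 1/4
(u and u) and u = 1/4 and 1/4 = 1/4
not u = not 1/4 = 0
((u and u) and u) or not u = 1/4 or 0 = 1/4
((u or u) or not u) and (((u and u) and u) or not u) = 1/4 and 1/4 = 1/4
((((u implies u) or u) and (u or u)) implies ((u and u) or not (u or u))) and (((u or u) or not u) and (((u and u) and u) or not u)) = 1 and 1/4 = 1/4
No assignment yields a value below 1/4, so this is the minimum.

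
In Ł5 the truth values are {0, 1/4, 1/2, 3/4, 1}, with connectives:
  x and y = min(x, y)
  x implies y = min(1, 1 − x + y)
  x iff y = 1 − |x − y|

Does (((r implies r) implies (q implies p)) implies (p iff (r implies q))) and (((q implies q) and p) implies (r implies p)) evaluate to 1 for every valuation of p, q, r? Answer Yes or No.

Counterexample: take p = 0, q = 0, r = 0.
r implies r = 0 implies 0 = 1
q implies p = 0 implies 0 = 1
(r implies r) implies (q implies p) = 1 implies 1 = 1
r implies q = 0 implies 0 = 1
p iff (r implies q) = 0 iff 1 = 0
((r implies r) implies (q implies p)) implies (p iff (r implies q)) = 1 implies 0 = 0
q implies q = 0 implies 0 = 1
(q implies q) and p = 1 and 0 = 0
r implies p = 0 implies 0 = 1
((q implies q) and p) implies (r implies p) = 0 implies 1 = 1
(((r implies r) implies (q implies p)) implies (p iff (r implies q))) and (((q implies q) and p) implies (r implies p)) = 0 and 1 = 0
This gives 0 ≠ 1.

No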